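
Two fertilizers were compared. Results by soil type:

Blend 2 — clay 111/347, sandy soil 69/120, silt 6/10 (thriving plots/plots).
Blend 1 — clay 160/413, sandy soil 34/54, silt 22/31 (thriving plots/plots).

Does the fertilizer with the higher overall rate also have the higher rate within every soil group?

Clay: Blend 2 111/347 = 32.0%, Blend 1 160/413 = 38.7% → Blend 1
Sandy soil: Blend 2 69/120 = 57.5%, Blend 1 34/54 = 63.0% → Blend 1
Silt: Blend 2 6/10 = 60.0%, Blend 1 22/31 = 71.0% → Blend 1
Overall: Blend 2 186/477 = 39.0%, Blend 1 216/498 = 43.4% → Blend 1
Blend 1 wins overall and in every soil group — no reversal.

Yes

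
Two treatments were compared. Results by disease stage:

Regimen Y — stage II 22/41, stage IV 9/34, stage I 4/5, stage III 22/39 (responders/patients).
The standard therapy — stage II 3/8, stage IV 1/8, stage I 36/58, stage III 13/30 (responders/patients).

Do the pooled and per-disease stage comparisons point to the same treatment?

No

Stage II: Regimen Y 22/41 = 53.7%, the standard therapy 3/8 = 37.5% → Regimen Y
Stage IV: Regimen Y 9/34 = 26.5%, the standard therapy 1/8 = 12.5% → Regimen Y
Stage I: Regimen Y 4/5 = 80.0%, the standard therapy 36/58 = 62.1% → Regimen Y
Stage III: Regimen Y 22/39 = 56.4%, the standard therapy 13/30 = 43.3% → Regimen Y
Overall: Regimen Y 57/119 = 47.9%, the standard therapy 53/104 = 51.0% → the standard therapy
Regimen Y wins each disease group but the standard therapy wins overall — the comparison reverses. Regimen Y's patients skew toward stage IV, which has a lower base rate.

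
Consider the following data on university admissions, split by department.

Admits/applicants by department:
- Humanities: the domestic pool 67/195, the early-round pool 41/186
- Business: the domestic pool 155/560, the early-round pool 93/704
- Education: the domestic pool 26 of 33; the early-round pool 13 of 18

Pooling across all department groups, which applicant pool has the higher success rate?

the domestic pool

Humanities: the domestic pool 67/195 = 34.4%, the early-round pool 41/186 = 22.0% → the domestic pool
Business: the domestic pool 155/560 = 27.7%, the early-round pool 93/704 = 13.2% → the domestic pool
Education: the domestic pool 26/33 = 78.8%, the early-round pool 13/18 = 72.2% → the domestic pool
Overall: the domestic pool 248/788 = 31.5%, the early-round pool 147/908 = 16.2% → the domestic pool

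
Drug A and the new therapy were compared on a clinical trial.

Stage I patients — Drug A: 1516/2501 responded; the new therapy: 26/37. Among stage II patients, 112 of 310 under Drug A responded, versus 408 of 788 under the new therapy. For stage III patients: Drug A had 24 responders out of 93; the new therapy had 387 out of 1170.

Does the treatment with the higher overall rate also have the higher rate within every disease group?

Stage I: Drug A 1516/2501 = 60.6%, the new therapy 26/37 = 70.3% → the new therapy
Stage II: Drug A 112/310 = 36.1%, the new therapy 408/788 = 51.8% → the new therapy
Stage III: Drug A 24/93 = 25.8%, the new therapy 387/1170 = 33.1% → the new therapy
Overall: Drug A 1652/2904 = 56.9%, the new therapy 821/1995 = 41.2% → Drug A
The new therapy wins each disease group but Drug A wins overall — the comparison reverses. The new therapy's patients skew toward stage III, which has a lower base rate.

No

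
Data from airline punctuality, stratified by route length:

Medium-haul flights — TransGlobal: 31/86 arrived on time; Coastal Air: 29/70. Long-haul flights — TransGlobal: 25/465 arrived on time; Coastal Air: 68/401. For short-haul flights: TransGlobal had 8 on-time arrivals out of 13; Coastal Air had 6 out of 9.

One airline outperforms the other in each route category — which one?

Medium-haul: TransGlobal 31/86 = 36.0%, Coastal Air 29/70 = 41.4% → Coastal Air
Long-haul: TransGlobal 25/465 = 5.4%, Coastal Air 68/401 = 17.0% → Coastal Air
Short-haul: TransGlobal 8/13 = 61.5%, Coastal Air 6/9 = 66.7% → Coastal Air
Coastal Air has the higher rate in all 3 groups.

Coastal Air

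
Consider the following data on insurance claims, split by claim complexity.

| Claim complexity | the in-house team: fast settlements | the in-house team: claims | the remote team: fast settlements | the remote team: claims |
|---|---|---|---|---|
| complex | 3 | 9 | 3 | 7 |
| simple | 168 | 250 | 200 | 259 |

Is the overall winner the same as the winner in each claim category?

Yes

Complex: the in-house team 3/9 = 33.3%, the remote team 3/7 = 42.9% → the remote team
Simple: the in-house team 168/250 = 67.2%, the remote team 200/259 = 77.2% → the remote team
Overall: the in-house team 171/259 = 66.0%, the remote team 203/266 = 76.3% → the remote team
The remote team wins overall and in every claim group — no reversal.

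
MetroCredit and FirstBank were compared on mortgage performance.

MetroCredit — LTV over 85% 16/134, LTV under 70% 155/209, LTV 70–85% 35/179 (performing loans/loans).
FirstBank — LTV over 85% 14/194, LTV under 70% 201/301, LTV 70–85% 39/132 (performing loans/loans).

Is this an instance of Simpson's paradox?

No

LTV over 85%: MetroCredit 16/134 = 11.9%, FirstBank 14/194 = 7.2% → MetroCredit
LTV under 70%: MetroCredit 155/209 = 74.2%, FirstBank 201/301 = 66.8% → MetroCredit
LTV 70–85%: MetroCredit 35/179 = 19.6%, FirstBank 39/132 = 29.5% → FirstBank
Overall: MetroCredit 206/522 = 39.5%, FirstBank 254/627 = 40.5% → FirstBank
Neither sweeps: MetroCredit wins 2 of 3 groups, FirstBank wins 1. FirstBank wins overall but not every group — no Simpson reversal.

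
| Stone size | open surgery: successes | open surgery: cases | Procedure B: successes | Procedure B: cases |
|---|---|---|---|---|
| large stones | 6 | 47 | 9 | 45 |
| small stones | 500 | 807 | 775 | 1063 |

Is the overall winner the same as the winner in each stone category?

Yes

Large stones: open surgery 6/47 = 12.8%, Procedure B 9/45 = 20.0% → Procedure B
Small stones: open surgery 500/807 = 62.0%, Procedure B 775/1063 = 72.9% → Procedure B
Overall: open surgery 506/854 = 59.3%, Procedure B 784/1108 = 70.8% → Procedure B
Procedure B wins overall and in every stone group — no reversal.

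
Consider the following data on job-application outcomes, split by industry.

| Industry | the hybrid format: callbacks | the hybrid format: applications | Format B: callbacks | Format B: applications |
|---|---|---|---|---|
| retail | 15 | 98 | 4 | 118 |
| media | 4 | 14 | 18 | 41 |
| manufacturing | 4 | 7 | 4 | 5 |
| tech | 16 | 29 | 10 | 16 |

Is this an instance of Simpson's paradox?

Retail: the hybrid format 15/98 = 15.3%, Format B 4/118 = 3.4% → the hybrid format
Media: the hybrid format 4/14 = 28.6%, Format B 18/41 = 43.9% → Format B
Manufacturing: the hybrid format 4/7 = 57.1%, Format B 4/5 = 80.0% → Format B
Tech: the hybrid format 16/29 = 55.2%, Format B 10/16 = 62.5% → Format B
Overall: the hybrid format 39/148 = 26.4%, Format B 36/180 = 20.0% → the hybrid format
Neither sweeps: the hybrid format wins 1 of 4 groups, Format B wins 3. The hybrid format wins overall but not every group — no Simpson reversal.

No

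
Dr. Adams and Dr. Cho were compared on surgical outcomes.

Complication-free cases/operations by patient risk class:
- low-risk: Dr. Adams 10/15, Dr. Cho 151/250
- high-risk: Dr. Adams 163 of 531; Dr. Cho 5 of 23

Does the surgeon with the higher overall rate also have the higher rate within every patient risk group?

No

Low-risk: Dr. Adams 10/15 = 66.7%, Dr. Cho 151/250 = 60.4% → Dr. Adams
High-risk: Dr. Adams 163/531 = 30.7%, Dr. Cho 5/23 = 21.7% → Dr. Adams
Overall: Dr. Adams 173/546 = 31.7%, Dr. Cho 156/273 = 57.1% → Dr. Cho
Dr. Adams wins each patient risk group but Dr. Cho wins overall — the comparison reverses. Dr. Adams's operations skew toward high-risk, which has a lower base rate.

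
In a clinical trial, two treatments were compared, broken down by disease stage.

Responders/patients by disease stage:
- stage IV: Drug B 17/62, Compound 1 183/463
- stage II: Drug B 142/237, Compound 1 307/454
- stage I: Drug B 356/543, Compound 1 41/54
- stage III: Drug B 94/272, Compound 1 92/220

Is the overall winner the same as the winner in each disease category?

Stage IV: Drug B 17/62 = 27.4%, Compound 1 183/463 = 39.5% → Compound 1
Stage II: Drug B 142/237 = 59.9%, Compound 1 307/454 = 67.6% → Compound 1
Stage I: Drug B 356/543 = 65.6%, Compound 1 41/54 = 75.9% → Compound 1
Stage III: Drug B 94/272 = 34.6%, Compound 1 92/220 = 41.8% → Compound 1
Overall: Drug B 609/1114 = 54.7%, Compound 1 623/1191 = 52.3% → Drug B
Compound 1 wins each disease group but Drug B wins overall — the comparison reverses. Compound 1's patients skew toward stage IV, which has a lower base rate.

No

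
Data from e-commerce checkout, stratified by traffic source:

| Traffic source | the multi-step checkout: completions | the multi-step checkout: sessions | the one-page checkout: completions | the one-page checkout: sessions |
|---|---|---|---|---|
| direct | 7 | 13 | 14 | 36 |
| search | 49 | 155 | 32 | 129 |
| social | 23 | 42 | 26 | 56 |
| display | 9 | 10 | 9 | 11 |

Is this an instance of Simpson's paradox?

Direct: the multi-step checkout 7/13 = 53.8%, the one-page checkout 14/36 = 38.9% → the multi-step checkout
Search: the multi-step checkout 49/155 = 31.6%, the one-page checkout 32/129 = 24.8% → the multi-step checkout
Social: the multi-step checkout 23/42 = 54.8%, the one-page checkout 26/56 = 46.4% → the multi-step checkout
Display: the multi-step checkout 9/10 = 90.0%, the one-page checkout 9/11 = 81.8% → the multi-step checkout
Overall: the multi-step checkout 88/220 = 40.0%, the one-page checkout 81/232 = 34.9% → the multi-step checkout
The multi-step checkout wins overall and in every traffic group — no reversal.

No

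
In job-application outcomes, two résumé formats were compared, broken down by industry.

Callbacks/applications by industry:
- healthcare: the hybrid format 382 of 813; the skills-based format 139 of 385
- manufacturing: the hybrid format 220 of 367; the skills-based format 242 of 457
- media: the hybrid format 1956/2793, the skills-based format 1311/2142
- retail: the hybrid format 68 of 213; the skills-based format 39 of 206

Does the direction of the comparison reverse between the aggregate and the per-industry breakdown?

No

Healthcare: the hybrid format 382/813 = 47.0%, the skills-based format 139/385 = 36.1% → the hybrid format
Manufacturing: the hybrid format 220/367 = 59.9%, the skills-based format 242/457 = 53.0% → the hybrid format
Media: the hybrid format 1956/2793 = 70.0%, the skills-based format 1311/2142 = 61.2% → the hybrid format
Retail: the hybrid format 68/213 = 31.9%, the skills-based format 39/206 = 18.9% → the hybrid format
Overall: the hybrid format 2626/4186 = 62.7%, the skills-based format 1731/3190 = 54.3% → the hybrid format
The hybrid format wins overall and in every industry group — no reversal.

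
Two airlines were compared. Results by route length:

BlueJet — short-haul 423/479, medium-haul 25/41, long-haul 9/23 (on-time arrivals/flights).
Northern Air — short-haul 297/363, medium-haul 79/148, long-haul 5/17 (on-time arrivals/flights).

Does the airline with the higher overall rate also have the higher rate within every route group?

Yes

Short-haul: BlueJet 423/479 = 88.3%, Northern Air 297/363 = 81.8% → BlueJet
Medium-haul: BlueJet 25/41 = 61.0%, Northern Air 79/148 = 53.4% → BlueJet
Long-haul: BlueJet 9/23 = 39.1%, Northern Air 5/17 = 29.4% → BlueJet
Overall: BlueJet 457/543 = 84.2%, Northern Air 381/528 = 72.2% → BlueJet
BlueJet wins overall and in every route group — no reversal.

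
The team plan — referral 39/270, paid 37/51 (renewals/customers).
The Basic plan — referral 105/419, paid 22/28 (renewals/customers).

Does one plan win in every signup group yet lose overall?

No

Referral: the team plan 39/270 = 14.4%, the Basic plan 105/419 = 25.1% → the Basic plan
Paid: the team plan 37/51 = 72.5%, the Basic plan 22/28 = 78.6% → the Basic plan
Overall: the team plan 76/321 = 23.7%, the Basic plan 127/447 = 28.4% → the Basic plan
The Basic plan wins overall and in every signup group — no reversal.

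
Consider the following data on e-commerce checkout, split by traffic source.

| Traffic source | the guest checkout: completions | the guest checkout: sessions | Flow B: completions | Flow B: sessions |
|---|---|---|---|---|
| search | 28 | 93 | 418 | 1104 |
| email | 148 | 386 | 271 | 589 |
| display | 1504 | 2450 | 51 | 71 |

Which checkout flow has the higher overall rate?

the guest checkout

Search: the guest checkout 28/93 = 30.1%, Flow B 418/1104 = 37.9% → Flow B
Email: the guest checkout 148/386 = 38.3%, Flow B 271/589 = 46.0% → Flow B
Display: the guest checkout 1504/2450 = 61.4%, Flow B 51/71 = 71.8% → Flow B
Overall: the guest checkout 1680/2929 = 57.4%, Flow B 740/1764 = 42.0% → the guest checkout
(Flow B wins every traffic group but the guest checkout wins overall — Flow B's sessions skew toward the low-rate search group.)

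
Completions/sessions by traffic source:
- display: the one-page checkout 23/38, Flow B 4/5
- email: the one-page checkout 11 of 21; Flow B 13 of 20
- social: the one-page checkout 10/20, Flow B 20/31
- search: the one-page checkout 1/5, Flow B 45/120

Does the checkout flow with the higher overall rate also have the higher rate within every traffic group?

Display: the one-page checkout 23/38 = 60.5%, Flow B 4/5 = 80.0% → Flow B
Email: the one-page checkout 11/21 = 52.4%, Flow B 13/20 = 65.0% → Flow B
Social: the one-page checkout 10/20 = 50.0%, Flow B 20/31 = 64.5% → Flow B
Search: the one-page checkout 1/5 = 20.0%, Flow B 45/120 = 37.5% → Flow B
Overall: the one-page checkout 45/84 = 53.6%, Flow B 82/176 = 46.6% → the one-page checkout
Flow B wins each traffic group but the one-page checkout wins overall — the comparison reverses. Flow B's sessions skew toward search, which has a lower base rate.

No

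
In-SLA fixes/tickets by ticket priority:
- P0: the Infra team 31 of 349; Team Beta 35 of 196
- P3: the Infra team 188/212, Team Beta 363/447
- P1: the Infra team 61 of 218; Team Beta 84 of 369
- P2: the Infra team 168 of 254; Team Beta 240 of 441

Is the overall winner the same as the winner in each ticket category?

No

P0: the Infra team 31/349 = 8.9%, Team Beta 35/196 = 17.9% → Team Beta
P3: the Infra team 188/212 = 88.7%, Team Beta 363/447 = 81.2% → the Infra team
P1: the Infra team 61/218 = 28.0%, Team Beta 84/369 = 22.8% → the Infra team
P2: the Infra team 168/254 = 66.1%, Team Beta 240/441 = 54.4% → the Infra team
Overall: the Infra team 448/1033 = 43.4%, Team Beta 722/1453 = 49.7% → Team Beta
Neither sweeps: the Infra team wins 3 of 4 groups, Team Beta wins 1. Team Beta wins overall but not every group — no Simpson reversal.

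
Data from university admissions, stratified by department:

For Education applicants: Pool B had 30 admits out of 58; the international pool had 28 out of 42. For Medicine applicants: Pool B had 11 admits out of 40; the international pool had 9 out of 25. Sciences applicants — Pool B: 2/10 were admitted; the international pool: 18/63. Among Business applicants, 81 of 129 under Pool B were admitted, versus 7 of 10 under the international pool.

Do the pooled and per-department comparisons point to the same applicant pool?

No

Education: Pool B 30/58 = 51.7%, the international pool 28/42 = 66.7% → the international pool
Medicine: Pool B 11/40 = 27.5%, the international pool 9/25 = 36.0% → the international pool
Sciences: Pool B 2/10 = 20.0%, the international pool 18/63 = 28.6% → the international pool
Business: Pool B 81/129 = 62.8%, the international pool 7/10 = 70.0% → the international pool
Overall: Pool B 124/237 = 52.3%, the international pool 62/140 = 44.3% → Pool B
The international pool wins each department group but Pool B wins overall — the comparison reverses. The international pool's applicants skew toward Sciences, which has a lower base rate.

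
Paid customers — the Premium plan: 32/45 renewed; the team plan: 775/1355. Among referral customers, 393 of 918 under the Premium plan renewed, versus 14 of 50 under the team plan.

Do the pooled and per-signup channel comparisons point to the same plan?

Paid: the Premium plan 32/45 = 71.1%, the team plan 775/1355 = 57.2% → the Premium plan
Referral: the Premium plan 393/918 = 42.8%, the team plan 14/50 = 28.0% → the Premium plan
Overall: the Premium plan 425/963 = 44.1%, the team plan 789/1405 = 56.2% → the team plan
The Premium plan wins each signup group but the team plan wins overall — the comparison reverses. The Premium plan's customers skew toward referral, which has a lower base rate.

No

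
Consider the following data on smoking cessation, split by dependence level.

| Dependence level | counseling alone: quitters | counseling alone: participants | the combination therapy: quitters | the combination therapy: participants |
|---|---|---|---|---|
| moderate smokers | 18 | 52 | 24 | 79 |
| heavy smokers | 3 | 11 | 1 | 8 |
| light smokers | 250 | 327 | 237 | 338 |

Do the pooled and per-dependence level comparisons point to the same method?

Moderate smokers: counseling alone 18/52 = 34.6%, the combination therapy 24/79 = 30.4% → counseling alone
Heavy smokers: counseling alone 3/11 = 27.3%, the combination therapy 1/8 = 12.5% → counseling alone
Light smokers: counseling alone 250/327 = 76.5%, the combination therapy 237/338 = 70.1% → counseling alone
Overall: counseling alone 271/390 = 69.5%, the combination therapy 262/425 = 61.6% → counseling alone
Counseling alone wins overall and in every dependence group — no reversal.

Yes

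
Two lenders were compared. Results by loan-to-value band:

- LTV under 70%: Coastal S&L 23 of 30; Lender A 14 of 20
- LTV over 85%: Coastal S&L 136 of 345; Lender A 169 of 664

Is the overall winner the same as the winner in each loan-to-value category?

LTV under 70%: Coastal S&L 23/30 = 76.7%, Lender A 14/20 = 70.0% → Coastal S&L
LTV over 85%: Coastal S&L 136/345 = 39.4%, Lender A 169/664 = 25.5% → Coastal S&L
Overall: Coastal S&L 159/375 = 42.4%, Lender A 183/684 = 26.8% → Coastal S&L
Coastal S&L wins overall and in every loan-to-value group — no reversal.

Yes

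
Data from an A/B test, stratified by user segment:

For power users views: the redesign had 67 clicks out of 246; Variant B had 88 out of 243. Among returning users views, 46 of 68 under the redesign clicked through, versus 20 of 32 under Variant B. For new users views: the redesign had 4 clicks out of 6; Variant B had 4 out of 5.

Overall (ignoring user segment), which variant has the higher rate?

Variant B

Power users: the redesign 67/246 = 27.2%, Variant B 88/243 = 36.2% → Variant B
Returning users: the redesign 46/68 = 67.6%, Variant B 20/32 = 62.5% → the redesign
New users: the redesign 4/6 = 66.7%, Variant B 4/5 = 80.0% → Variant B
Overall: the redesign 117/320 = 36.6%, Variant B 112/280 = 40.0% → Variant B
(Neither sweeps every user group, but Variant B has the higher pooled rate.)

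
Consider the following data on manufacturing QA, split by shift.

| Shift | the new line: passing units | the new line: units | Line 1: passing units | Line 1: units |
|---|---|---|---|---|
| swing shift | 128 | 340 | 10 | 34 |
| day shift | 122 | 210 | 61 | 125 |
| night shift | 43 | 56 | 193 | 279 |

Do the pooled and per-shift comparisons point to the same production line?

Swing shift: the new line 128/340 = 37.6%, Line 1 10/34 = 29.4% → the new line
Day shift: the new line 122/210 = 58.1%, Line 1 61/125 = 48.8% → the new line
Night shift: the new line 43/56 = 76.8%, Line 1 193/279 = 69.2% → the new line
Overall: the new line 293/606 = 48.3%, Line 1 264/438 = 60.3% → Line 1
The new line wins each shift group but Line 1 wins overall — the comparison reverses. The new line's units skew toward swing shift, which has a lower base rate.

No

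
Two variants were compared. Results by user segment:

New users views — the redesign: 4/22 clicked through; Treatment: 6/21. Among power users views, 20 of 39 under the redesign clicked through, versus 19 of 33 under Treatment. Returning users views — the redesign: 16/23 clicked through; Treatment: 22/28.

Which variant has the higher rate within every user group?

New users: the redesign 4/22 = 18.2%, Treatment 6/21 = 28.6% → Treatment
Power users: the redesign 20/39 = 51.3%, Treatment 19/33 = 57.6% → Treatment
Returning users: the redesign 16/23 = 69.6%, Treatment 22/28 = 78.6% → Treatment
Treatment has the higher rate in all 3 groups.

Treatment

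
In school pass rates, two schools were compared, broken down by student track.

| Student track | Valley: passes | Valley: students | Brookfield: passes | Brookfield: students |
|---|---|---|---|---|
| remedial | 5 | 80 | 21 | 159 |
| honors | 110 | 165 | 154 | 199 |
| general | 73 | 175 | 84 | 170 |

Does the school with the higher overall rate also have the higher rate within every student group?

Remedial: Valley 5/80 = 6.2%, Brookfield 21/159 = 13.2% → Brookfield
Honors: Valley 110/165 = 66.7%, Brookfield 154/199 = 77.4% → Brookfield
General: Valley 73/175 = 41.7%, Brookfield 84/170 = 49.4% → Brookfield
Overall: Valley 188/420 = 44.8%, Brookfield 259/528 = 49.1% → Brookfield
Brookfield wins overall and in every student group — no reversal.

Yes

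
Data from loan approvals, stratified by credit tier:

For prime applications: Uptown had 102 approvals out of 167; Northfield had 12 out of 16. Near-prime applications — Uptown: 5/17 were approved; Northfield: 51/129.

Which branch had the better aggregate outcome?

Prime: Uptown 102/167 = 61.1%, Northfield 12/16 = 75.0% → Northfield
Near-prime: Uptown 5/17 = 29.4%, Northfield 51/129 = 39.5% → Northfield
Overall: Uptown 107/184 = 58.2%, Northfield 63/145 = 43.4% → Uptown
(Northfield wins every credit group but Uptown wins overall — Northfield's applications skew toward the low-rate near-prime group.)

Uptown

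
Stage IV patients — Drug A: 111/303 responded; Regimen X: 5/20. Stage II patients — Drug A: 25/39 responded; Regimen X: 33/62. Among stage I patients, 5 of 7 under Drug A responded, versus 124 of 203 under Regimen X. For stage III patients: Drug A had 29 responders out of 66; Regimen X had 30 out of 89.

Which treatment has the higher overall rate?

Stage IV: Drug A 111/303 = 36.6%, Regimen X 5/20 = 25.0% → Drug A
Stage II: Drug A 25/39 = 64.1%, Regimen X 33/62 = 53.2% → Drug A
Stage I: Drug A 5/7 = 71.4%, Regimen X 124/203 = 61.1% → Drug A
Stage III: Drug A 29/66 = 43.9%, Regimen X 30/89 = 33.7% → Drug A
Overall: Drug A 170/415 = 41.0%, Regimen X 192/374 = 51.3% → Regimen X
(Drug A wins every disease group but Regimen X wins overall — Drug A's patients skew toward the low-rate stage IV group.)

Regimen X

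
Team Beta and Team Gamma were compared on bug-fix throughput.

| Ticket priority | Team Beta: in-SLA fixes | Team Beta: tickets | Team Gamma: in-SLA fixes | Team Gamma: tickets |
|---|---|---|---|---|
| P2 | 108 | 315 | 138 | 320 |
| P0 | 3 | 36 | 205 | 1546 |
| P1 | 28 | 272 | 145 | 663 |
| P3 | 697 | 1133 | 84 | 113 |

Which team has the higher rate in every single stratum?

P2: Team Beta 108/315 = 34.3%, Team Gamma 138/320 = 43.1% → Team Gamma
P0: Team Beta 3/36 = 8.3%, Team Gamma 205/1546 = 13.3% → Team Gamma
P1: Team Beta 28/272 = 10.3%, Team Gamma 145/663 = 21.9% → Team Gamma
P3: Team Beta 697/1133 = 61.5%, Team Gamma 84/113 = 74.3% → Team Gamma
Team Gamma has the higher rate in all 4 groups.

Team Gamma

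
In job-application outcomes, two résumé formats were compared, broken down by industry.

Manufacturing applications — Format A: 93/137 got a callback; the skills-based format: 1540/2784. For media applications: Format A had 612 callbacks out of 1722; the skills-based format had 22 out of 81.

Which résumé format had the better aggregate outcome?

Manufacturing: Format A 93/137 = 67.9%, the skills-based format 1540/2784 = 55.3% → Format A
Media: Format A 612/1722 = 35.5%, the skills-based format 22/81 = 27.2% → Format A
Overall: Format A 705/1859 = 37.9%, the skills-based format 1562/2865 = 54.5% → the skills-based format
(Format A wins every industry group but the skills-based format wins overall — Format A's applications skew toward the low-rate media group.)

the skills-based format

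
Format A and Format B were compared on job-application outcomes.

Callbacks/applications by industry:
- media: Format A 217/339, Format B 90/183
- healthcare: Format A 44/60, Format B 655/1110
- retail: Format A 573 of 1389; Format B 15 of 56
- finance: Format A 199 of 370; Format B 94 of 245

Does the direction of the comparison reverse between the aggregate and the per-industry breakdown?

Yes

Media: Format A 217/339 = 64.0%, Format B 90/183 = 49.2% → Format A
Healthcare: Format A 44/60 = 73.3%, Format B 655/1110 = 59.0% → Format A
Retail: Format A 573/1389 = 41.3%, Format B 15/56 = 26.8% → Format A
Finance: Format A 199/370 = 53.8%, Format B 94/245 = 38.4% → Format A
Overall: Format A 1033/2158 = 47.9%, Format B 854/1594 = 53.6% → Format B
Format A wins each industry group but Format B wins overall — the comparison reverses. Format A's applications skew toward retail, which has a lower base rate.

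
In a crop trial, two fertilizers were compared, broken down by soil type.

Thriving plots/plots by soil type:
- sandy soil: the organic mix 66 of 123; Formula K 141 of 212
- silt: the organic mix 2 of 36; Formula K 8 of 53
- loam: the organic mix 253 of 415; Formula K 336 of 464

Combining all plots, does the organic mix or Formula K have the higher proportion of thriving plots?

Sandy soil: the organic mix 66/123 = 53.7%, Formula K 141/212 = 66.5% → Formula K
Silt: the organic mix 2/36 = 5.6%, Formula K 8/53 = 15.1% → Formula K
Loam: the organic mix 253/415 = 61.0%, Formula K 336/464 = 72.4% → Formula K
Overall: the organic mix 321/574 = 55.9%, Formula K 485/729 = 66.5% → Formula K

Formula K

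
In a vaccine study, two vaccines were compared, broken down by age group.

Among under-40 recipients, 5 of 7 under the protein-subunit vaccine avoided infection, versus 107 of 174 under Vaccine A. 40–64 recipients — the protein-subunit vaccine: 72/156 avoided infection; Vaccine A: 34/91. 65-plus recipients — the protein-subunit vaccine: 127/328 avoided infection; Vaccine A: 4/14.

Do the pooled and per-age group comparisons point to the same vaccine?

Under-40: the protein-subunit vaccine 5/7 = 71.4%, Vaccine A 107/174 = 61.5% → the protein-subunit vaccine
40–64: the protein-subunit vaccine 72/156 = 46.2%, Vaccine A 34/91 = 37.4% → the protein-subunit vaccine
65-plus: the protein-subunit vaccine 127/328 = 38.7%, Vaccine A 4/14 = 28.6% → the protein-subunit vaccine
Overall: the protein-subunit vaccine 204/491 = 41.5%, Vaccine A 145/279 = 52.0% → Vaccine A
The protein-subunit vaccine wins each age group but Vaccine A wins overall — the comparison reverses. The protein-subunit vaccine's recipients skew toward 65-plus, which has a lower base rate.

No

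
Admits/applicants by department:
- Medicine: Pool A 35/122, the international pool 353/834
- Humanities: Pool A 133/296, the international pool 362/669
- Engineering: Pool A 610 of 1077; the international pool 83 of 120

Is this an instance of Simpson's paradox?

Yes

Medicine: Pool A 35/122 = 28.7%, the international pool 353/834 = 42.3% → the international pool
Humanities: Pool A 133/296 = 44.9%, the international pool 362/669 = 54.1% → the international pool
Engineering: Pool A 610/1077 = 56.6%, the international pool 83/120 = 69.2% → the international pool
Overall: Pool A 778/1495 = 52.0%, the international pool 798/1623 = 49.2% → Pool A
The international pool wins each department group but Pool A wins overall — the comparison reverses. The international pool's applicants skew toward Medicine, which has a lower base rate.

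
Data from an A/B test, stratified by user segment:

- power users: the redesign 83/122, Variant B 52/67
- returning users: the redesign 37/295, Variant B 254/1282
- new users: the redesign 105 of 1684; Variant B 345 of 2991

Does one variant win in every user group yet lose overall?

No

Power users: the redesign 83/122 = 68.0%, Variant B 52/67 = 77.6% → Variant B
Returning users: the redesign 37/295 = 12.5%, Variant B 254/1282 = 19.8% → Variant B
New users: the redesign 105/1684 = 6.2%, Variant B 345/2991 = 11.5% → Variant B
Overall: the redesign 225/2101 = 10.7%, Variant B 651/4340 = 15.0% → Variant B
Variant B wins overall and in every user group — no reversal.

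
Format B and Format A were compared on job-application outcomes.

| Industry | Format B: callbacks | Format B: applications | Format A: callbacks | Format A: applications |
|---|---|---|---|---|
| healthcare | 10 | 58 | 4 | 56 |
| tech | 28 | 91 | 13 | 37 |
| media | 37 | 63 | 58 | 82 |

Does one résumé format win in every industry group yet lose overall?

No

Healthcare: Format B 10/58 = 17.2%, Format A 4/56 = 7.1% → Format B
Tech: Format B 28/91 = 30.8%, Format A 13/37 = 35.1% → Format A
Media: Format B 37/63 = 58.7%, Format A 58/82 = 70.7% → Format A
Overall: Format B 75/212 = 35.4%, Format A 75/175 = 42.9% → Format A
Neither sweeps: Format B wins 1 of 3 groups, Format A wins 2. Format A wins overall but not every group — no Simpson reversal.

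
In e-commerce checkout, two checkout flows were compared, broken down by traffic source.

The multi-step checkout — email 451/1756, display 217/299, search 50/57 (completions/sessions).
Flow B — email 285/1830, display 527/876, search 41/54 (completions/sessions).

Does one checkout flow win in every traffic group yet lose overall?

Email: the multi-step checkout 451/1756 = 25.7%, Flow B 285/1830 = 15.6% → the multi-step checkout
Display: the multi-step checkout 217/299 = 72.6%, Flow B 527/876 = 60.2% → the multi-step checkout
Search: the multi-step checkout 50/57 = 87.7%, Flow B 41/54 = 75.9% → the multi-step checkout
Overall: the multi-step checkout 718/2112 = 34.0%, Flow B 853/2760 = 30.9% → the multi-step checkout
The multi-step checkout wins overall and in every traffic group — no reversal.

No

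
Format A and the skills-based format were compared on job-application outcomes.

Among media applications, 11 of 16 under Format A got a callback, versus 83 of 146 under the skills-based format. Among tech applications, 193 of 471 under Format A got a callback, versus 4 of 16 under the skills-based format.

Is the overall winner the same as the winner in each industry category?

Media: Format A 11/16 = 68.8%, the skills-based format 83/146 = 56.8% → Format A
Tech: Format A 193/471 = 41.0%, the skills-based format 4/16 = 25.0% → Format A
Overall: Format A 204/487 = 41.9%, the skills-based format 87/162 = 53.7% → the skills-based format
Format A wins each industry group but the skills-based format wins overall — the comparison reverses. Format A's applications skew toward tech, which has a lower base rate.

No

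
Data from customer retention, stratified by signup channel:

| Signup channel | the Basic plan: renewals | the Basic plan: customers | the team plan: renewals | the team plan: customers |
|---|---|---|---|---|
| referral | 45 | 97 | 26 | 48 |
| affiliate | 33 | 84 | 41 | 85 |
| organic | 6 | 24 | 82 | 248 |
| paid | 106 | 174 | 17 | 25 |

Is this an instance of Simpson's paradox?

Yes

Referral: the Basic plan 45/97 = 46.4%, the team plan 26/48 = 54.2% → the team plan
Affiliate: the Basic plan 33/84 = 39.3%, the team plan 41/85 = 48.2% → the team plan
Organic: the Basic plan 6/24 = 25.0%, the team plan 82/248 = 33.1% → the team plan
Paid: the Basic plan 106/174 = 60.9%, the team plan 17/25 = 68.0% → the team plan
Overall: the Basic plan 190/379 = 50.1%, the team plan 166/406 = 40.9% → the Basic plan
The team plan wins each signup group but the Basic plan wins overall — the comparison reverses. The team plan's customers skew toward organic, which has a lower base rate.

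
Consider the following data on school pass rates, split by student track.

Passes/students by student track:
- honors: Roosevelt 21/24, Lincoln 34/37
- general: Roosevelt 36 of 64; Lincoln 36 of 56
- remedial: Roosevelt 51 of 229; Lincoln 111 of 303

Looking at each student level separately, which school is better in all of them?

Lincoln

Honors: Roosevelt 21/24 = 87.5%, Lincoln 34/37 = 91.9% → Lincoln
General: Roosevelt 36/64 = 56.2%, Lincoln 36/56 = 64.3% → Lincoln
Remedial: Roosevelt 51/229 = 22.3%, Lincoln 111/303 = 36.6% → Lincoln
Lincoln has the higher rate in all 3 groups.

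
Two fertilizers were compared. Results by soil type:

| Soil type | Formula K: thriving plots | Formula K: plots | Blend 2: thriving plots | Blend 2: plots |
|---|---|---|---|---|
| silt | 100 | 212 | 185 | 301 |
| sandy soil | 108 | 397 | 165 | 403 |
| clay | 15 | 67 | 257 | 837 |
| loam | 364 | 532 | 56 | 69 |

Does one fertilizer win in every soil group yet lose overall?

Yes

Silt: Formula K 100/212 = 47.2%, Blend 2 185/301 = 61.5% → Blend 2
Sandy soil: Formula K 108/397 = 27.2%, Blend 2 165/403 = 40.9% → Blend 2
Clay: Formula K 15/67 = 22.4%, Blend 2 257/837 = 30.7% → Blend 2
Loam: Formula K 364/532 = 68.4%, Blend 2 56/69 = 81.2% → Blend 2
Overall: Formula K 587/1208 = 48.6%, Blend 2 663/1610 = 41.2% → Formula K
Blend 2 wins each soil group but Formula K wins overall — the comparison reverses. Blend 2's plots skew toward clay, which has a lower base rate.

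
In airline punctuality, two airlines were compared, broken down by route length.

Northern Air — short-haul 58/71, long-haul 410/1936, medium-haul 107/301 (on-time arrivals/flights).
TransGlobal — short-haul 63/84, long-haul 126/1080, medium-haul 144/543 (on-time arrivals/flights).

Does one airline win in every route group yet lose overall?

Short-haul: Northern Air 58/71 = 81.7%, TransGlobal 63/84 = 75.0% → Northern Air
Long-haul: Northern Air 410/1936 = 21.2%, TransGlobal 126/1080 = 11.7% → Northern Air
Medium-haul: Northern Air 107/301 = 35.5%, TransGlobal 144/543 = 26.5% → Northern Air
Overall: Northern Air 575/2308 = 24.9%, TransGlobal 333/1707 = 19.5% → Northern Air
Northern Air wins overall and in every route group — no reversal.

No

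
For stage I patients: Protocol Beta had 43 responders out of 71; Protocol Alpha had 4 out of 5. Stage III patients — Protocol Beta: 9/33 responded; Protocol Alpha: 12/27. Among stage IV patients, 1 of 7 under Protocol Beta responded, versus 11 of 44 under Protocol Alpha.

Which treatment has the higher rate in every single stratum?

Stage I: Protocol Beta 43/71 = 60.6%, Protocol Alpha 4/5 = 80.0% → Protocol Alpha
Stage III: Protocol Beta 9/33 = 27.3%, Protocol Alpha 12/27 = 44.4% → Protocol Alpha
Stage IV: Protocol Beta 1/7 = 14.3%, Protocol Alpha 11/44 = 25.0% → Protocol Alpha
Protocol Alpha has the higher rate in all 3 groups.

Protocol Alpha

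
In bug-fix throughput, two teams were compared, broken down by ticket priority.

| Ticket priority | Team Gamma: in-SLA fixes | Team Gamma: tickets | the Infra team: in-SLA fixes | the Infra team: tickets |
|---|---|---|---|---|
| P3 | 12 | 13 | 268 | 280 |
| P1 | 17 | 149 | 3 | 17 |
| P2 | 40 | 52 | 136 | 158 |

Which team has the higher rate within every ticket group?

the Infra team

P3: Team Gamma 12/13 = 92.3%, the Infra team 268/280 = 95.7% → the Infra team
P1: Team Gamma 17/149 = 11.4%, the Infra team 3/17 = 17.6% → the Infra team
P2: Team Gamma 40/52 = 76.9%, the Infra team 136/158 = 86.1% → the Infra team
The Infra team has the higher rate in all 3 groups.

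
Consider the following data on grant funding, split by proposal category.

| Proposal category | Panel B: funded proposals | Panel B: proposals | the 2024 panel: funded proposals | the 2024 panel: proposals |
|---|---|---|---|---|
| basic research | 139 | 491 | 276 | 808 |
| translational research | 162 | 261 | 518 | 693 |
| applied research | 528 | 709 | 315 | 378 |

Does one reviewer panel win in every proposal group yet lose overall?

Basic research: Panel B 139/491 = 28.3%, the 2024 panel 276/808 = 34.2% → the 2024 panel
Translational research: Panel B 162/261 = 62.1%, the 2024 panel 518/693 = 74.7% → the 2024 panel
Applied research: Panel B 528/709 = 74.5%, the 2024 panel 315/378 = 83.3% → the 2024 panel
Overall: Panel B 829/1461 = 56.7%, the 2024 panel 1109/1879 = 59.0% → the 2024 panel
The 2024 panel wins overall and in every proposal group — no reversal.

No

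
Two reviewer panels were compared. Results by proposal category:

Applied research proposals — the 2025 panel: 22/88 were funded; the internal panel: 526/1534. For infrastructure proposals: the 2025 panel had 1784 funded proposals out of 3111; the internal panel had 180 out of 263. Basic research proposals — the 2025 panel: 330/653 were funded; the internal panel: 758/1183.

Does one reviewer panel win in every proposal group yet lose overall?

Applied research: the 2025 panel 22/88 = 25.0%, the internal panel 526/1534 = 34.3% → the internal panel
Infrastructure: the 2025 panel 1784/3111 = 57.3%, the internal panel 180/263 = 68.4% → the internal panel
Basic research: the 2025 panel 330/653 = 50.5%, the internal panel 758/1183 = 64.1% → the internal panel
Overall: the 2025 panel 2136/3852 = 55.5%, the internal panel 1464/2980 = 49.1% → the 2025 panel
The internal panel wins each proposal group but the 2025 panel wins overall — the comparison reverses. The internal panel's proposals skew toward applied research, which has a lower base rate.

Yes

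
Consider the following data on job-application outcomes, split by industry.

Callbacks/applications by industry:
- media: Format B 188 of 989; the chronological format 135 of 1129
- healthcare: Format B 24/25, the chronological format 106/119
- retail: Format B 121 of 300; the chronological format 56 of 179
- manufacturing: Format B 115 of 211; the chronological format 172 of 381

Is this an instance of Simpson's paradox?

Media: Format B 188/989 = 19.0%, the chronological format 135/1129 = 12.0% → Format B
Healthcare: Format B 24/25 = 96.0%, the chronological format 106/119 = 89.1% → Format B
Retail: Format B 121/300 = 40.3%, the chronological format 56/179 = 31.3% → Format B
Manufacturing: Format B 115/211 = 54.5%, the chronological format 172/381 = 45.1% → Format B
Overall: Format B 448/1525 = 29.4%, the chronological format 469/1808 = 25.9% → Format B
Format B wins overall and in every industry group — no reversal.

No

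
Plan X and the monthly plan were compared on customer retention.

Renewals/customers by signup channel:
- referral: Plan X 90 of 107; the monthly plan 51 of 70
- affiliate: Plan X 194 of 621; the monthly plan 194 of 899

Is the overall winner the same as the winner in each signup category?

Yes

Referral: Plan X 90/107 = 84.1%, the monthly plan 51/70 = 72.9% → Plan X
Affiliate: Plan X 194/621 = 31.2%, the monthly plan 194/899 = 21.6% → Plan X
Overall: Plan X 284/728 = 39.0%, the monthly plan 245/969 = 25.3% → Plan X
Plan X wins overall and in every signup group — no reversal.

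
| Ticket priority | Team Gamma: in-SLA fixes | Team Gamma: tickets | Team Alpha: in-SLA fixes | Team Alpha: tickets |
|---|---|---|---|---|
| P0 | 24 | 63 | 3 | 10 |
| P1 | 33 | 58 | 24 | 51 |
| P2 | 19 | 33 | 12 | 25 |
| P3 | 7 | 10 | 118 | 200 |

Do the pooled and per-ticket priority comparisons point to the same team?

P0: Team Gamma 24/63 = 38.1%, Team Alpha 3/10 = 30.0% → Team Gamma
P1: Team Gamma 33/58 = 56.9%, Team Alpha 24/51 = 47.1% → Team Gamma
P2: Team Gamma 19/33 = 57.6%, Team Alpha 12/25 = 48.0% → Team Gamma
P3: Team Gamma 7/10 = 70.0%, Team Alpha 118/200 = 59.0% → Team Gamma
Overall: Team Gamma 83/164 = 50.6%, Team Alpha 157/286 = 54.9% → Team Alpha
Team Gamma wins each ticket group but Team Alpha wins overall — the comparison reverses. Team Gamma's tickets skew toward P0, which has a lower base rate.

No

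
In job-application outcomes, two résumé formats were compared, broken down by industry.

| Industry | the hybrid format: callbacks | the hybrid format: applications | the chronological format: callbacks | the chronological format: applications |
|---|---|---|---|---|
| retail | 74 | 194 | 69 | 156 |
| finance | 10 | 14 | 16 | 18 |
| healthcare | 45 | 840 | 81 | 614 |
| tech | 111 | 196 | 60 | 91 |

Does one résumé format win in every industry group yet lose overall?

Retail: the hybrid format 74/194 = 38.1%, the chronological format 69/156 = 44.2% → the chronological format
Finance: the hybrid format 10/14 = 71.4%, the chronological format 16/18 = 88.9% → the chronological format
Healthcare: the hybrid format 45/840 = 5.4%, the chronological format 81/614 = 13.2% → the chronological format
Tech: the hybrid format 111/196 = 56.6%, the chronological format 60/91 = 65.9% → the chronological format
Overall: the hybrid format 240/1244 = 19.3%, the chronological format 226/879 = 25.7% → the chronological format
The chronological format wins overall and in every industry group — no reversal.

No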